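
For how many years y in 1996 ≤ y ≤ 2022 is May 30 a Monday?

Day of week of May 30 in each year:
1996: Thu, 1997: Fri, 1998: Sat, 1999: Sun, 2000: Tue, 2001: Wed, 2002: Thu, 2003: Fri, 2004: Sun, 2005: Mon ✓, 2006: Tue, 2007: Wed, 2008: Fri, 2009: Sat, 2010: Sun, 2011: Mon ✓, 2012: Wed, 2013: Thu, 2014: Fri, 2015: Sat, 2016: Mon ✓, 2017: Tue, 2018: Wed, 2019: Thu, 2020: Sat, 2021: Sun, 2022: Mon ✓
Mondays: 2005, 2011, 2016, 2022.

4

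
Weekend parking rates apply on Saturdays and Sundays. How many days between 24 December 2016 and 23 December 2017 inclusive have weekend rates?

24 December 2016 is a Saturday.
From 24 December 2016 to 23 December 2017 is 365 days inclusive.
365 = 7 × 52 + 1, so there are 52 full weeks plus 1 extra day.
Each full week contributes 2 weekend days (Sat, Sun): 52 × 2 = 104.
The 1 extra day is Sat — 1 of them qualifies.
Total: 104 + 1 = 105.

105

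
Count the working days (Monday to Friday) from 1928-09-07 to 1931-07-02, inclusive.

735

1928-09-07 is a Friday.
The range spans 1029 days (inclusive of both endpoints).
1029 = 7 × 147, so the span is exactly 147 full weeks.
Each full week contributes 5 weekdays (Mon–Fri): 147 × 5 = 735.
Total: 735.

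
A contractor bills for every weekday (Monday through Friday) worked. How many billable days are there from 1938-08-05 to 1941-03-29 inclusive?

691 weekdays

1938-08-05 is a Friday.
The range spans 968 days (inclusive of both endpoints).
968 = 7 × 138 + 2, so there are 138 full weeks plus 2 extra days.
Each full week contributes 5 weekdays (Mon–Fri): 138 × 5 = 690.
The 2 extra days are Friday, Saturday — 1 of them qualifies.
Total: 690 + 1 = 691.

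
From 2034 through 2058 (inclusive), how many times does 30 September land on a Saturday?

4

Day of week of September 30 in each year:
2034: Sat ✓, 2035: Sun, 2036: Tue, 2037: Wed, 2038: Thu, 2039: Fri, 2040: Sun, 2041: Mon, 2042: Tue, 2043: Wed, 2044: Fri, 2045: Sat ✓, 2046: Sun, 2047: Mon, 2048: Wed, 2049: Thu, 2050: Fri, 2051: Sat ✓, 2052: Mon, 2053: Tue, 2054: Wed, 2055: Thu, 2056: Sat ✓, 2057: Sun, 2058: Mon
Saturdays: 2034, 2045, 2051, 2056.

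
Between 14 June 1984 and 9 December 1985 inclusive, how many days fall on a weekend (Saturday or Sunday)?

14 June 1984 is a Thursday.
From 14 June 1984 to 9 December 1985 is 544 days inclusive.
544 = 7 × 77 + 5, so there are 77 full weeks plus 5 extra days.
Each full week contributes 2 weekend days (Sat, Sun): 77 × 2 = 154.
The 5 extra days are Thursday, Friday, Saturday, Sunday, Monday — 2 of them qualify.
Total: 154 + 2 = 156.

156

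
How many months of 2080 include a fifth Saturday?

4

A month has five Saturdays exactly when Saturday falls within its first (length − 28) days.
Jan: 31 days, starts Mon → 5 of Mon, Tue, Wed
Feb: 29 days, starts Thu → 5 of Thu
Mar: 31 days, starts Fri → 5 of Fri, Sat, Sun ✓
Apr: 30 days, starts Mon → 5 of Mon, Tue
May: 31 days, starts Wed → 5 of Wed, Thu, Fri
Jun: 30 days, starts Sat → 5 of Sat, Sun ✓
Jul: 31 days, starts Mon → 5 of Mon, Tue, Wed
Aug: 31 days, starts Thu → 5 of Thu, Fri, Sat ✓
Sep: 30 days, starts Sun → 5 of Sun, Mon
Oct: 31 days, starts Tue → 5 of Tue, Wed, Thu
Nov: 30 days, starts Fri → 5 of Fri, Sat ✓
Dec: 31 days, starts Sun → 5 of Sun, Mon, Tue
Months with five Saturdays: Mar, Jun, Aug, Nov.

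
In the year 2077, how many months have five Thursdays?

A month has five Thursdays exactly when Thursday falls within its first (length − 28) days.
Jan: 31 days, starts Fri → 5 of Fri, Sat, Sun
Feb: 28 days, starts Mon → 5 of (none)
Mar: 31 days, starts Mon → 5 of Mon, Tue, Wed
Apr: 30 days, starts Thu → 5 of Thu, Fri ✓
May: 31 days, starts Sat → 5 of Sat, Sun, Mon
Jun: 30 days, starts Tue → 5 of Tue, Wed
Jul: 31 days, starts Thu → 5 of Thu, Fri, Sat ✓
Aug: 31 days, starts Sun → 5 of Sun, Mon, Tue
Sep: 30 days, starts Wed → 5 of Wed, Thu ✓
Oct: 31 days, starts Fri → 5 of Fri, Sat, Sun
Nov: 30 days, starts Mon → 5 of Mon, Tue
Dec: 31 days, starts Wed → 5 of Wed, Thu, Fri ✓
Months with five Thursdays: Apr, Jul, Sep, Dec.

4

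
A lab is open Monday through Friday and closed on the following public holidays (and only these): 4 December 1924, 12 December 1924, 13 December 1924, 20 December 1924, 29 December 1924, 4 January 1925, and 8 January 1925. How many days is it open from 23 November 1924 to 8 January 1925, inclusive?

30 business days

23 November 1924 is a Sunday.
The range spans 47 days (inclusive of both endpoints).
47 = 7 × 6 + 5, so there are 6 full weeks plus 5 extra days.
Each full week contributes 5 weekdays (Mon–Fri): 6 × 5 = 30.
The 5 extra days are Sunday, Monday, Tuesday, Wednesday, Thursday — 4 of them qualify.
Total: 30 + 4 = 34.
Holidays: 4 December 1924 (Thu); 12 December 1924 (Fri); 13 December 1924 (Sat); 20 December 1924 (Sat); 29 December 1924 (Mon); 4 January 1925 (Sun); 8 January 1925 (Thu).
4 of the 7 holidays fall on weekdays; the rest are weekends and were already excluded.
Business days: 34 − 4 = 30.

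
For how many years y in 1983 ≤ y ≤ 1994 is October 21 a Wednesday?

Day of week of October 21 in each year:
1983: Fri, 1984: Sun, 1985: Mon, 1986: Tue, 1987: Wed ✓, 1988: Fri, 1989: Sat, 1990: Sun, 1991: Mon, 1992: Wed ✓, 1993: Thu, 1994: Fri
Wednesdays: 1987, 1992.

2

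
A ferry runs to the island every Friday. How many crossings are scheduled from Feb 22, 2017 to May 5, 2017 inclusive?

11 Fridays

Feb 22, 2017 is a Wednesday.
That's 73 days from start to end, counting both.
73 = 7 × 10 + 3, so there are 10 full weeks plus 3 extra days.
Each full week contributes one Friday: 10 so far.
The 3 extra days are Wednesday, Thursday, Friday — 1 of them qualifies.
Total: 10 + 1 = 11.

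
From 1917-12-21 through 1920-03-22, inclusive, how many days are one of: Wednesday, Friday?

235

1917-12-21 is a Friday.
From 1917-12-21 to 1920-03-22 is 823 days inclusive.
823 = 7 × 117 + 4, so there are 117 full weeks plus 4 extra days.
Each full week contributes 2 days from the set (Wed, Fri): 117 × 2 = 234.
The 4 extra days are Friday, Saturday, Sunday, Monday — 1 of them qualifies.
Total: 234 + 1 = 235.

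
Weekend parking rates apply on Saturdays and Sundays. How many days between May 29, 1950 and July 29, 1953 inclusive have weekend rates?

May 29, 1950 is a Monday.
The range spans 1158 days (inclusive of both endpoints).
1158 = 7 × 165 + 3, so there are 165 full weeks plus 3 extra days.
Each full week contributes 2 weekend days (Sat, Sun): 165 × 2 = 330.
The 3 extra days are Mon, Tue, Wed — none qualify.
Total: 330 + 0 = 330.

330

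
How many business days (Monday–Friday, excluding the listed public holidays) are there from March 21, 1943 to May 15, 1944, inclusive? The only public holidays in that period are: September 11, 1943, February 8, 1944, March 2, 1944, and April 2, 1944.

299 business days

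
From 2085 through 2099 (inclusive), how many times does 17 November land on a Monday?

3

Day of week of November 17 in each year:
2085: Sat, 2086: Sun, 2087: Mon ✓, 2088: Wed, 2089: Thu, 2090: Fri, 2091: Sat, 2092: Mon ✓, 2093: Tue, 2094: Wed, 2095: Thu, 2096: Sat, 2097: Sun, 2098: Mon ✓, 2099: Tue
Mondays: 2087, 2092, 2098.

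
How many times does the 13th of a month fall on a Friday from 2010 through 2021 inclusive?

Friday-the-13ths by year:
2010: Aug
2011: May
2012: Jan, Apr, Jul
2013: Sep, Dec
2014: Jun
2015: Feb, Mar, Nov
2016: May
2017: Jan, Oct
2018: Apr, Jul
2019: Sep, Dec
2020: Mar, Nov
2021: Aug

21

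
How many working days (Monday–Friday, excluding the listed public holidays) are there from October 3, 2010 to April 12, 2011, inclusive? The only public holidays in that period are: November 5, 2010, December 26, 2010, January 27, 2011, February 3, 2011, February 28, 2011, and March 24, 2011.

October 3, 2010 is a Sunday.
The range spans 192 days (inclusive of both endpoints).
192 = 7 × 27 + 3, so there are 27 full weeks plus 3 extra days.
Each full week contributes 5 weekdays (Mon–Fri): 27 × 5 = 135.
The 3 extra days are Sun, Mon, Tue — 2 of them qualify.
Total: 135 + 2 = 137.
Holidays: November 5, 2010 (Fri); December 26, 2010 (Sun); January 27, 2011 (Thu); February 3, 2011 (Thu); February 28, 2011 (Mon); March 24, 2011 (Thu).
5 of the 6 holidays fall on weekdays; the rest are weekends and were already excluded.
Business days: 137 − 5 = 132.

132 working days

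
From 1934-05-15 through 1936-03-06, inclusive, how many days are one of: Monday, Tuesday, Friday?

1934-05-15 is a Tuesday.
That's 662 days from start to end, counting both.
662 = 7 × 94 + 4, so there are 94 full weeks plus 4 extra days.
Each full week contributes 3 days from the set (Mon, Tue, Fri): 94 × 3 = 282.
The 4 extra days are Tue, Wed, Thu, Fri — 2 of them qualify.
Total: 282 + 2 = 284.

284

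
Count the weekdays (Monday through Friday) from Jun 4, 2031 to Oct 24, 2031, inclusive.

103

Jun 4, 2031 is a Wednesday.
That's 143 days from start to end, counting both.
143 = 7 × 20 + 3, so there are 20 full weeks plus 3 extra days.
Each full week contributes 5 weekdays (Mon–Fri): 20 × 5 = 100.
The 3 extra days are Wednesday, Thursday, Friday — 3 of them qualify.
Total: 100 + 3 = 103.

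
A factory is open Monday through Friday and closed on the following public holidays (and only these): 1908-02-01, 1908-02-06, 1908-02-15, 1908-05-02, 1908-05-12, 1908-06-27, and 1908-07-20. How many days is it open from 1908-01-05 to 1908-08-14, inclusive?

157

1908-01-05 is a Sunday.
That's 223 days from start to end, counting both.
223 = 7 × 31 + 6, so there are 31 full weeks plus 6 extra days.
Each full week contributes 5 weekdays (Mon–Fri): 31 × 5 = 155.
The 6 extra days are Sunday, Monday, Tuesday, Wednesday, Thursday, Friday — 5 of them qualify.
Total: 155 + 5 = 160.
Holidays: 1908-02-01 (Sat); 1908-02-06 (Thu); 1908-02-15 (Sat); 1908-05-02 (Sat); 1908-05-12 (Tue); 1908-06-27 (Sat); 1908-07-20 (Mon).
3 of the 7 holidays fall on weekdays; the rest are weekends and were already excluded.
Business days: 160 − 3 = 157.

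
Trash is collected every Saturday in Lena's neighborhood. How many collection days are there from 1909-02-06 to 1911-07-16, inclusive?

128

1909-02-06 is a Saturday.
That's 891 days from start to end, counting both.
891 = 7 × 127 + 2, so there are 127 full weeks plus 2 extra days.
Each full week contributes one Saturday: 127 so far.
The 2 extra days are Sat, Sun — 1 of them qualifies.
Total: 127 + 1 = 128.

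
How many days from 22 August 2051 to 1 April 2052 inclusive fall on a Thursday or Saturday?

22 August 2051 is a Tuesday.
That's 224 days from start to end, counting both.
224 = 7 × 32, so the span is exactly 32 full weeks.
Each full week contributes 2 days from the set (Thu, Sat): 32 × 2 = 64.
Total: 64.

64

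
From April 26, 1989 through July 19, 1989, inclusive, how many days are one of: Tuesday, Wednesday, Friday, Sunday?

49

April 26, 1989 is a Wednesday.
The range spans 85 days (inclusive of both endpoints).
85 = 7 × 12 + 1, so there are 12 full weeks plus 1 extra day.
Each full week contributes 4 days from the set (Tue, Wed, Fri, Sun): 12 × 4 = 48.
The 1 extra day is Wednesday — 1 of them qualifies.
Total: 48 + 1 = 49.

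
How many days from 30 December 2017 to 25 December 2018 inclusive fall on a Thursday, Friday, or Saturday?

154

30 December 2017 is a Saturday.
That's 361 days from start to end, counting both.
361 = 7 × 51 + 4, so there are 51 full weeks plus 4 extra days.
Each full week contributes 3 days from the set (Thu, Fri, Sat): 51 × 3 = 153.
The 4 extra days are Saturday, Sunday, Monday, Tuesday — 1 of them qualifies.
Total: 153 + 1 = 154.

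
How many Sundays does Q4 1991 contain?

1 October 1991 is a Tuesday.
That's 92 days from start to end, counting both.
92 = 7 × 13 + 1, so there are 13 full weeks plus 1 extra day.
Each full week contributes one Sunday: 13 so far.
The 1 extra day is Tuesday — none qualify.
Total: 13 + 0 = 13.

13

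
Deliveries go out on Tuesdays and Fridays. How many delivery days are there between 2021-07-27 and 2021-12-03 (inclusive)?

38

2021-07-27 is a Tuesday.
The range spans 130 days (inclusive of both endpoints).
130 = 7 × 18 + 4, so there are 18 full weeks plus 4 extra days.
Each full week contributes 2 days from the set (Tue, Fri): 18 × 2 = 36.
The 4 extra days are Tue, Wed, Thu, Fri — 2 of them qualify.
Total: 36 + 2 = 38.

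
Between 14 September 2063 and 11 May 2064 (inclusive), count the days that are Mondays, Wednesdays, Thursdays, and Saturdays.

14 September 2063 is a Friday.
The range spans 241 days (inclusive of both endpoints).
241 = 7 × 34 + 3, so there are 34 full weeks plus 3 extra days.
Each full week contributes 4 days from the set (Mon, Wed, Thu, Sat): 34 × 4 = 136.
The 3 extra days are Friday, Saturday, Sunday — 1 of them qualifies.
Total: 136 + 1 = 137.

137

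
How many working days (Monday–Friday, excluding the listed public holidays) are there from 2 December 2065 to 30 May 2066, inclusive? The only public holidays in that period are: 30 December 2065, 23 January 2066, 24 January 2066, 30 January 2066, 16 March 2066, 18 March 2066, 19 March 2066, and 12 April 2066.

123 working days

2 December 2065 is a Wednesday.
That's 180 days from start to end, counting both.
180 = 7 × 25 + 5, so there are 25 full weeks plus 5 extra days.
Each full week contributes 5 weekdays (Mon–Fri): 25 × 5 = 125.
The 5 extra days are Wednesday, Thursday, Friday, Saturday, Sunday — 3 of them qualify.
Total: 125 + 3 = 128.
Holidays: 30 December 2065 (Wed); 23 January 2066 (Sat); 24 January 2066 (Sun); 30 January 2066 (Sat); 16 March 2066 (Tue); 18 March 2066 (Thu); 19 March 2066 (Fri); 12 April 2066 (Mon).
5 of the 8 holidays fall on weekdays; the rest are weekends and were already excluded.
Business days: 128 − 5 = 123.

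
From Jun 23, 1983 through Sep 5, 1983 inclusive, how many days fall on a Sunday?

11

Jun 23, 1983 is a Thursday.
From Jun 23, 1983 to Sep 5, 1983 is 75 days inclusive.
75 = 7 × 10 + 5, so there are 10 full weeks plus 5 extra days.
Each full week contributes one Sunday: 10 so far.
The 5 extra days are Thursday, Friday, Saturday, Sunday, Monday — 1 of them qualifies.
Total: 10 + 1 = 11.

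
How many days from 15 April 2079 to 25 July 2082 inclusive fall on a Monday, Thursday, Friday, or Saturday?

685

15 April 2079 is a Saturday.
The range spans 1198 days (inclusive of both endpoints).
1198 = 7 × 171 + 1, so there are 171 full weeks plus 1 extra day.
Each full week contributes 4 days from the set (Mon, Thu, Fri, Sat): 171 × 4 = 684.
The 1 extra day is Sat — 1 of them qualifies.
Total: 684 + 1 = 685.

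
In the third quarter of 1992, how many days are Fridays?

13

July 1, 1992 is a Wednesday.
The range spans 92 days (inclusive of both endpoints).
92 = 7 × 13 + 1, so there are 13 full weeks plus 1 extra day.
Each full week contributes one Friday: 13 so far.
The 1 extra day is Wednesday — none qualify.
Total: 13 + 0 = 13.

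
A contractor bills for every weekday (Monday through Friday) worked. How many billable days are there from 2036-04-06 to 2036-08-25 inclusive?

101

2036-04-06 is a Sunday.
The range spans 142 days (inclusive of both endpoints).
142 = 7 × 20 + 2, so there are 20 full weeks plus 2 extra days.
Each full week contributes 5 weekdays (Mon–Fri): 20 × 5 = 100.
The 2 extra days are Sun, Mon — 1 of them qualifies.
Total: 100 + 1 = 101.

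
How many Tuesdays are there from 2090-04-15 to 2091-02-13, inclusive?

44

2090-04-15 is a Saturday.
From 2090-04-15 to 2091-02-13 is 305 days inclusive.
305 = 7 × 43 + 4, so there are 43 full weeks plus 4 extra days.
Each full week contributes one Tuesday: 43 so far.
The 4 extra days are Saturday, Sunday, Monday, Tuesday — 1 of them qualifies.
Total: 43 + 1 = 44.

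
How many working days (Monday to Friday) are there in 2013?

January 1, 2013 is a Tuesday.
The range spans 365 days (inclusive of both endpoints).
365 = 7 × 52 + 1, so there are 52 full weeks plus 1 extra day.
Each full week contributes 5 weekdays (Mon–Fri): 52 × 5 = 260.
The 1 extra day is Tuesday — 1 of them qualifies.
Total: 260 + 1 = 261.

261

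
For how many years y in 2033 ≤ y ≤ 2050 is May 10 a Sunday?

Day of week of May 10 in each year:
2033: Tue, 2034: Wed, 2035: Thu, 2036: Sat, 2037: Sun ✓, 2038: Mon, 2039: Tue, 2040: Thu, 2041: Fri, 2042: Sat, 2043: Sun ✓, 2044: Tue, 2045: Wed, 2046: Thu, 2047: Fri, 2048: Sun ✓, 2049: Mon, 2050: Tue
Sundays: 2037, 2043, 2048.

3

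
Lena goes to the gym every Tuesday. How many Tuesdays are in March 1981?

5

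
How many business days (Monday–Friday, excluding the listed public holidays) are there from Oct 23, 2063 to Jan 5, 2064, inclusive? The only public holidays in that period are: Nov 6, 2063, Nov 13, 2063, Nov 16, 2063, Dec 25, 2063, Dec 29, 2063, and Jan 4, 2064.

Oct 23, 2063 is a Tuesday.
That's 75 days from start to end, counting both.
75 = 7 × 10 + 5, so there are 10 full weeks plus 5 extra days.
Each full week contributes 5 weekdays (Mon–Fri): 10 × 5 = 50.
The 5 extra days are Tue, Wed, Thu, Fri, Sat — 4 of them qualify.
Total: 50 + 4 = 54.
Holidays: Nov 6, 2063 (Tue); Nov 13, 2063 (Tue); Nov 16, 2063 (Fri); Dec 25, 2063 (Tue); Dec 29, 2063 (Sat); Jan 4, 2064 (Fri).
5 of the 6 holidays fall on weekdays; the rest are weekends and were already excluded.
Business days: 54 − 5 = 49.

49 business days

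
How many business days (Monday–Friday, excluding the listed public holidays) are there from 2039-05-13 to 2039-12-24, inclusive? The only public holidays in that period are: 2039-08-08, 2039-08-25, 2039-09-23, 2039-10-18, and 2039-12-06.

156 business days

2039-05-13 is a Friday.
From 2039-05-13 to 2039-12-24 is 226 days inclusive.
226 = 7 × 32 + 2, so there are 32 full weeks plus 2 extra days.
Each full week contributes 5 weekdays (Mon–Fri): 32 × 5 = 160.
The 2 extra days are Fri, Sat — 1 of them qualifies.
Total: 160 + 1 = 161.
Holidays: 2039-08-08 (Mon); 2039-08-25 (Thu); 2039-09-23 (Fri); 2039-10-18 (Tue); 2039-12-06 (Tue).
All 5 holidays fall on weekdays, so subtract 5.
Business days: 161 − 5 = 156.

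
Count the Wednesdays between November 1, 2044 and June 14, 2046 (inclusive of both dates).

85 Wednesdays

November 1, 2044 is a Tuesday.
That's 591 days from start to end, counting both.
591 = 7 × 84 + 3, so there are 84 full weeks plus 3 extra days.
Each full week contributes one Wednesday: 84 so far.
The 3 extra days are Tue, Wed, Thu — 1 of them qualifies.
Total: 84 + 1 = 85.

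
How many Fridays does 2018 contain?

January 1, 2018 is a Monday.
The range spans 365 days (inclusive of both endpoints).
365 = 7 × 52 + 1, so there are 52 full weeks plus 1 extra day.
Each full week contributes one Friday: 52 so far.
The 1 extra day is Monday — none qualify.
Total: 52 + 0 = 52.

52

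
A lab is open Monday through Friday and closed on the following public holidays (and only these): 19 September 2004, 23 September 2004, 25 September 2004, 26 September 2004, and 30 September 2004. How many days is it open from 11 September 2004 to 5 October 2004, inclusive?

15

11 September 2004 is a Saturday.
That's 25 days from start to end, counting both.
25 = 7 × 3 + 4, so there are 3 full weeks plus 4 extra days.
Each full week contributes 5 weekdays (Mon–Fri): 3 × 5 = 15.
The 4 extra days are Sat, Sun, Mon, Tue — 2 of them qualify.
Total: 15 + 2 = 17.
Holidays: 19 September 2004 (Sun); 23 September 2004 (Thu); 25 September 2004 (Sat); 26 September 2004 (Sun); 30 September 2004 (Thu).
2 of the 5 holidays fall on weekdays; the rest are weekends and were already excluded.
Business days: 17 − 2 = 15.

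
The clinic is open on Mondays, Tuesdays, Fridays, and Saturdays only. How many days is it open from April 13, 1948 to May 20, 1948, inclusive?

21

April 13, 1948 is a Tuesday.
From April 13, 1948 to May 20, 1948 is 38 days inclusive.
38 = 7 × 5 + 3, so there are 5 full weeks plus 3 extra days.
Each full week contributes 4 days from the set (Mon, Tue, Fri, Sat): 5 × 4 = 20.
The 3 extra days are Tuesday, Wednesday, Thursday — 1 of them qualifies.
Total: 20 + 1 = 21.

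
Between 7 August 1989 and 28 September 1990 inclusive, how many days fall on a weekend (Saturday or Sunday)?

7 August 1989 is a Monday.
The range spans 418 days (inclusive of both endpoints).
418 = 7 × 59 + 5, so there are 59 full weeks plus 5 extra days.
Each full week contributes 2 weekend days (Sat, Sun): 59 × 2 = 118.
The 5 extra days are Mon, Tue, Wed, Thu, Fri — none qualify.
Total: 118 + 0 = 118.

118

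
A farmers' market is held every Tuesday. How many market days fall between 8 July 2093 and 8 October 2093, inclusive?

13 Tuesdays

8 July 2093 is a Wednesday.
The range spans 93 days (inclusive of both endpoints).
93 = 7 × 13 + 2, so there are 13 full weeks plus 2 extra days.
Each full week contributes one Tuesday: 13 so far.
The 2 extra days are Wednesday, Thursday — none qualify.
Total: 13 + 0 = 13.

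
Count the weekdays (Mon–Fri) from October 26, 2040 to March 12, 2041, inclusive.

October 26, 2040 is a Friday.
The range spans 138 days (inclusive of both endpoints).
138 = 7 × 19 + 5, so there are 19 full weeks plus 5 extra days.
Each full week contributes 5 weekdays (Mon–Fri): 19 × 5 = 95.
The 5 extra days are Friday, Saturday, Sunday, Monday, Tuesday — 3 of them qualify.
Total: 95 + 3 = 98.

98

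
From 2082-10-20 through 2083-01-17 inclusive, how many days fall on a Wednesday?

2082-10-20 is a Tuesday.
That's 90 days from start to end, counting both.
90 = 7 × 12 + 6, so there are 12 full weeks plus 6 extra days.
Each full week contributes one Wednesday: 12 so far.
The 6 extra days are Tuesday, Wednesday, Thursday, Friday, Saturday, Sunday — 1 of them qualifies.
Total: 12 + 1 = 13.

13 Wednesdays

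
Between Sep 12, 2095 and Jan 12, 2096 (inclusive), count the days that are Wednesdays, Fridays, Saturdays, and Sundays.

69

Sep 12, 2095 is a Monday.
That's 123 days from start to end, counting both.
123 = 7 × 17 + 4, so there are 17 full weeks plus 4 extra days.
Each full week contributes 4 days from the set (Wed, Fri, Sat, Sun): 17 × 4 = 68.
The 4 extra days are Mon, Tue, Wed, Thu — 1 of them qualifies.
Total: 68 + 1 = 69.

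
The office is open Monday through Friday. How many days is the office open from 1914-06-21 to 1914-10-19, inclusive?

86 weekdays

1914-06-21 is a Sunday.
That's 121 days from start to end, counting both.
121 = 7 × 17 + 2, so there are 17 full weeks plus 2 extra days.
Each full week contributes 5 weekdays (Mon–Fri): 17 × 5 = 85.
The 2 extra days are Sun, Mon — 1 of them qualifies.
Total: 85 + 1 = 86.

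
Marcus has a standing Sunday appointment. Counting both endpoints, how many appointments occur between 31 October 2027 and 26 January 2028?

13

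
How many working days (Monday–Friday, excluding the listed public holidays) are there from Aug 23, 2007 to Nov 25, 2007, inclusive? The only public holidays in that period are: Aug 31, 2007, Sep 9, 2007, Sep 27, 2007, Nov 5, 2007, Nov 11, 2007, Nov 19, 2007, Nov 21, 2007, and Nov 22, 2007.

Aug 23, 2007 is a Thursday.
From Aug 23, 2007 to Nov 25, 2007 is 95 days inclusive.
95 = 7 × 13 + 4, so there are 13 full weeks plus 4 extra days.
Each full week contributes 5 weekdays (Mon–Fri): 13 × 5 = 65.
The 4 extra days are Thursday, Friday, Saturday, Sunday — 2 of them qualify.
Total: 65 + 2 = 67.
Holidays: Aug 31, 2007 (Fri); Sep 9, 2007 (Sun); Sep 27, 2007 (Thu); Nov 5, 2007 (Mon); Nov 11, 2007 (Sun); Nov 19, 2007 (Mon); Nov 21, 2007 (Wed); Nov 22, 2007 (Thu).
6 of the 8 holidays fall on weekdays; the rest are weekends and were already excluded.
Business days: 67 − 6 = 61.

61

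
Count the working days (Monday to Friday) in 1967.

Jan 1, 1967 is a Sunday.
The range spans 365 days (inclusive of both endpoints).
365 = 7 × 52 + 1, so there are 52 full weeks plus 1 extra day.
Each full week contributes 5 weekdays (Mon–Fri): 52 × 5 = 260.
The 1 extra day is Sunday — none qualify.
Total: 260 + 0 = 260.

260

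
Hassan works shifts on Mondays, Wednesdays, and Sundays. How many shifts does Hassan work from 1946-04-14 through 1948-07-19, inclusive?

356

1946-04-14 is a Sunday.
From 1946-04-14 to 1948-07-19 is 828 days inclusive.
828 = 7 × 118 + 2, so there are 118 full weeks plus 2 extra days.
Each full week contributes 3 days from the set (Mon, Wed, Sun): 118 × 3 = 354.
The 2 extra days are Sun, Mon — 2 of them qualify.
Total: 354 + 2 = 356.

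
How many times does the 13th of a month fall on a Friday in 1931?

3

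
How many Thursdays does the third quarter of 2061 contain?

13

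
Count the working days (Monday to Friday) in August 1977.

1977-08-01 is a Monday.
The range spans 31 days (inclusive of both endpoints).
31 = 7 × 4 + 3, so there are 4 full weeks plus 3 extra days.
Each full week contributes 5 weekdays (Mon–Fri): 4 × 5 = 20.
The 3 extra days are Monday, Tuesday, Wednesday — 3 of them qualify.
Total: 20 + 3 = 23.

23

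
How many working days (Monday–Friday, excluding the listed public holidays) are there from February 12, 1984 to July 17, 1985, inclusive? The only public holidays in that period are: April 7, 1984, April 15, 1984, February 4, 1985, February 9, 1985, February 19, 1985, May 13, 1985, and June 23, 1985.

370

February 12, 1984 is a Sunday.
That's 522 days from start to end, counting both.
522 = 7 × 74 + 4, so there are 74 full weeks plus 4 extra days.
Each full week contributes 5 weekdays (Mon–Fri): 74 × 5 = 370.
The 4 extra days are Sun, Mon, Tue, Wed — 3 of them qualify.
Total: 370 + 3 = 373.
Holidays: April 7, 1984 (Sat); April 15, 1984 (Sun); February 4, 1985 (Mon); February 9, 1985 (Sat); February 19, 1985 (Tue); May 13, 1985 (Mon); June 23, 1985 (Sun).
3 of the 7 holidays fall on weekdays; the rest are weekends and were already excluded.
Business days: 373 − 3 = 370.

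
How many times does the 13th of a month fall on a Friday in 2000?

The 13th falls on a Friday when the month's 13th has weekday Fri.
Jan 13 is Thu; Feb 13 is Sun; Mar 13 is Mon; Apr 13 is Thu; May 13 is Sat; Jun 13 is Tue; Jul 13 is Thu; Aug 13 is Sun; Sep 13 is Wed; Oct 13 is Fri ✓; Nov 13 is Mon; Dec 13 is Wed.
Friday the 13ths: Oct.

1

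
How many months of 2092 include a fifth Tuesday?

A month has five Tuesdays exactly when Tuesday falls within its first (length − 28) days.
Jan: 31 days, starts Tue → 5 of Tue, Wed, Thu ✓
Feb: 29 days, starts Fri → 5 of Fri
Mar: 31 days, starts Sat → 5 of Sat, Sun, Mon
Apr: 30 days, starts Tue → 5 of Tue, Wed ✓
May: 31 days, starts Thu → 5 of Thu, Fri, Sat
Jun: 30 days, starts Sun → 5 of Sun, Mon
Jul: 31 days, starts Tue → 5 of Tue, Wed, Thu ✓
Aug: 31 days, starts Fri → 5 of Fri, Sat, Sun
Sep: 30 days, starts Mon → 5 of Mon, Tue ✓
Oct: 31 days, starts Wed → 5 of Wed, Thu, Fri
Nov: 30 days, starts Sat → 5 of Sat, Sun
Dec: 31 days, starts Mon → 5 of Mon, Tue, Wed ✓
Months with five Tuesdays: Jan, Apr, Jul, Sep, Dec.

5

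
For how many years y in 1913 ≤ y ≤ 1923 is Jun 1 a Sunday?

Day of week of June 1 in each year:
1913: Sun ✓, 1914: Mon, 1915: Tue, 1916: Thu, 1917: Fri, 1918: Sat, 1919: Sun ✓, 1920: Tue, 1921: Wed, 1922: Thu, 1923: Fri
Sundays: 1913, 1919.

2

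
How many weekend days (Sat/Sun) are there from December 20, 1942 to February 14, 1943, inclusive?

December 20, 1942 is a Sunday.
From December 20, 1942 to February 14, 1943 is 57 days inclusive.
57 = 7 × 8 + 1, so there are 8 full weeks plus 1 extra day.
Each full week contributes 2 weekend days (Sat, Sun): 8 × 2 = 16.
The 1 extra day is Sunday — 1 of them qualifies.
Total: 16 + 1 = 17.

17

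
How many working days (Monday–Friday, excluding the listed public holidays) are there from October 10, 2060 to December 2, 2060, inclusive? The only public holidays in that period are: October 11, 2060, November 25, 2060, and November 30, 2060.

36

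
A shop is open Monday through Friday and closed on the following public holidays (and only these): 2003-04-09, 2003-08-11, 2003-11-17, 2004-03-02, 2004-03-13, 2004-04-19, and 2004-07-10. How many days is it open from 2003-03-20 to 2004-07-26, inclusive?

348

2003-03-20 is a Thursday.
That's 495 days from start to end, counting both.
495 = 7 × 70 + 5, so there are 70 full weeks plus 5 extra days.
Each full week contributes 5 weekdays (Mon–Fri): 70 × 5 = 350.
The 5 extra days are Thursday, Friday, Saturday, Sunday, Monday — 3 of them qualify.
Total: 350 + 3 = 353.
Holidays: 2003-04-09 (Wed); 2003-08-11 (Mon); 2003-11-17 (Mon); 2004-03-02 (Tue); 2004-03-13 (Sat); 2004-04-19 (Mon); 2004-07-10 (Sat).
5 of the 7 holidays fall on weekdays; the rest are weekends and were already excluded.
Business days: 353 − 5 = 348.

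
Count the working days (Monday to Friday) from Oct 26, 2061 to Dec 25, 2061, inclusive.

Oct 26, 2061 is a Wednesday.
From Oct 26, 2061 to Dec 25, 2061 is 61 days inclusive.
61 = 7 × 8 + 5, so there are 8 full weeks plus 5 extra days.
Each full week contributes 5 weekdays (Mon–Fri): 8 × 5 = 40.
The 5 extra days are Wed, Thu, Fri, Sat, Sun — 3 of them qualify.
Total: 40 + 3 = 43.

43 weekdays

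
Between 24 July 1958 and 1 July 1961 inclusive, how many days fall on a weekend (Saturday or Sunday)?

307

24 July 1958 is a Thursday.
From 24 July 1958 to 1 July 1961 is 1074 days inclusive.
1074 = 7 × 153 + 3, so there are 153 full weeks plus 3 extra days.
Each full week contributes 2 weekend days (Sat, Sun): 153 × 2 = 306.
The 3 extra days are Thursday, Friday, Saturday — 1 of them qualifies.
Total: 306 + 1 = 307.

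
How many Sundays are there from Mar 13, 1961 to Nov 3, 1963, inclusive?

138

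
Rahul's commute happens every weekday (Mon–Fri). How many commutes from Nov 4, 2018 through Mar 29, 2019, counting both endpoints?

Nov 4, 2018 is a Sunday.
From Nov 4, 2018 to Mar 29, 2019 is 146 days inclusive.
146 = 7 × 20 + 6, so there are 20 full weeks plus 6 extra days.
Each full week contributes 5 weekdays (Mon–Fri): 20 × 5 = 100.
The 6 extra days are Sun, Mon, Tue, Wed, Thu, Fri — 5 of them qualify.
Total: 100 + 5 = 105.

105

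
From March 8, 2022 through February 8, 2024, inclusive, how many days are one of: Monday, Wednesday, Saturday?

March 8, 2022 is a Tuesday.
That's 703 days from start to end, counting both.
703 = 7 × 100 + 3, so there are 100 full weeks plus 3 extra days.
Each full week contributes 3 days from the set (Mon, Wed, Sat): 100 × 3 = 300.
The 3 extra days are Tue, Wed, Thu — 1 of them qualifies.
Total: 300 + 1 = 301.

301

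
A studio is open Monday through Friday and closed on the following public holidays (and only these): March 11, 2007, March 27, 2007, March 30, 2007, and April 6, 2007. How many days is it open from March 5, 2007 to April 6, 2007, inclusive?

March 5, 2007 is a Monday.
The range spans 33 days (inclusive of both endpoints).
33 = 7 × 4 + 5, so there are 4 full weeks plus 5 extra days.
Each full week contributes 5 weekdays (Mon–Fri): 4 × 5 = 20.
The 5 extra days are Mon, Tue, Wed, Thu, Fri — 5 of them qualify.
Total: 20 + 5 = 25.
Holidays: March 11, 2007 (Sun); March 27, 2007 (Tue); March 30, 2007 (Fri); April 6, 2007 (Fri).
3 of the 4 holidays fall on weekdays; the rest are weekends and were already excluded.
Business days: 25 − 3 = 22.

22 business days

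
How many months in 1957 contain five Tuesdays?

A month has five Tuesdays exactly when Tuesday falls within its first (length − 28) days.
Jan: 31 days, starts Tue → 5 of Tue, Wed, Thu ✓
Feb: 28 days, starts Fri → 5 of (none)
Mar: 31 days, starts Fri → 5 of Fri, Sat, Sun
Apr: 30 days, starts Mon → 5 of Mon, Tue ✓
May: 31 days, starts Wed → 5 of Wed, Thu, Fri
Jun: 30 days, starts Sat → 5 of Sat, Sun
Jul: 31 days, starts Mon → 5 of Mon, Tue, Wed ✓
Aug: 31 days, starts Thu → 5 of Thu, Fri, Sat
Sep: 30 days, starts Sun → 5 of Sun, Mon
Oct: 31 days, starts Tue → 5 of Tue, Wed, Thu ✓
Nov: 30 days, starts Fri → 5 of Fri, Sat
Dec: 31 days, starts Sun → 5 of Sun, Mon, Tue ✓
Months with five Tuesdays: Jan, Apr, Jul, Oct, Dec.

5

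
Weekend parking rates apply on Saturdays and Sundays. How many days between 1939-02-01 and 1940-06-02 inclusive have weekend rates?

1939-02-01 is a Wednesday.
That's 488 days from start to end, counting both.
488 = 7 × 69 + 5, so there are 69 full weeks plus 5 extra days.
Each full week contributes 2 weekend days (Sat, Sun): 69 × 2 = 138.
The 5 extra days are Wednesday, Thursday, Friday, Saturday, Sunday — 2 of them qualify.
Total: 138 + 2 = 140.

140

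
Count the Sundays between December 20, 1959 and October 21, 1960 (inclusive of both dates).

44 Sundays

December 20, 1959 is a Sunday.
From December 20, 1959 to October 21, 1960 is 307 days inclusive.
307 = 7 × 43 + 6, so there are 43 full weeks plus 6 extra days.
Each full week contributes one Sunday: 43 so far.
The 6 extra days are Sun, Mon, Tue, Wed, Thu, Fri — 1 of them qualifies.
Total: 43 + 1 = 44.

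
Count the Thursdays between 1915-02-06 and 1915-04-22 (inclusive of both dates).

1915-02-06 is a Saturday.
That's 76 days from start to end, counting both.
76 = 7 × 10 + 6, so there are 10 full weeks plus 6 extra days.
Each full week contributes one Thursday: 10 so far.
The 6 extra days are Saturday, Sunday, Monday, Tuesday, Wednesday, Thursday — 1 of them qualifies.
Total: 10 + 1 = 11.

11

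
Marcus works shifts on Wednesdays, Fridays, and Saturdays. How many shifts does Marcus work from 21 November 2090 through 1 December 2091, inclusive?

21 November 2090 is a Tuesday.
The range spans 376 days (inclusive of both endpoints).
376 = 7 × 53 + 5, so there are 53 full weeks plus 5 extra days.
Each full week contributes 3 days from the set (Wed, Fri, Sat): 53 × 3 = 159.
The 5 extra days are Tue, Wed, Thu, Fri, Sat — 3 of them qualify.
Total: 159 + 3 = 162.

162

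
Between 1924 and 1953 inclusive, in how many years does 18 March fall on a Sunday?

4

Day of week of March 18 in each year:
1924: Tue, 1925: Wed, 1926: Thu, 1927: Fri, 1928: Sun ✓, 1929: Mon, 1930: Tue, 1931: Wed, 1932: Fri, 1933: Sat, 1934: Sun ✓, 1935: Mon, 1936: Wed, 1937: Thu, 1938: Fri, 1939: Sat, 1940: Mon, 1941: Tue, 1942: Wed, 1943: Thu, 1944: Sat, 1945: Sun ✓, 1946: Mon, 1947: Tue, 1948: Thu, 1949: Fri, 1950: Sat, 1951: Sun ✓, 1952: Tue, 1953: Wed
Sundays: 1928, 1934, 1945, 1951.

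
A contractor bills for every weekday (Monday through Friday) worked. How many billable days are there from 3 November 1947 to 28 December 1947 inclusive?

40

3 November 1947 is a Monday.
That's 56 days from start to end, counting both.
56 = 7 × 8, so the span is exactly 8 full weeks.
Each full week contributes 5 weekdays (Mon–Fri): 8 × 5 = 40.
Total: 40.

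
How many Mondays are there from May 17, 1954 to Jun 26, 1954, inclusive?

6

May 17, 1954 is a Monday.
The range spans 41 days (inclusive of both endpoints).
41 = 7 × 5 + 6, so there are 5 full weeks plus 6 extra days.
Each full week contributes one Monday: 5 so far.
The 6 extra days are Mon, Tue, Wed, Thu, Fri, Sat — 1 of them qualifies.
Total: 5 + 1 = 6.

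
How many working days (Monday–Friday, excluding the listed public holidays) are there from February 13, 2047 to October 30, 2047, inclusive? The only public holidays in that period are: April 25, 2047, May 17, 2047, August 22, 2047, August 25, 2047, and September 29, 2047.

February 13, 2047 is a Wednesday.
From February 13, 2047 to October 30, 2047 is 260 days inclusive.
260 = 7 × 37 + 1, so there are 37 full weeks plus 1 extra day.
Each full week contributes 5 weekdays (Mon–Fri): 37 × 5 = 185.
The 1 extra day is Wed — 1 of them qualifies.
Total: 185 + 1 = 186.
Holidays: April 25, 2047 (Thu); May 17, 2047 (Fri); August 22, 2047 (Thu); August 25, 2047 (Sun); September 29, 2047 (Sun).
3 of the 5 holidays fall on weekdays; the rest are weekends and were already excluded.
Business days: 186 − 3 = 183.

183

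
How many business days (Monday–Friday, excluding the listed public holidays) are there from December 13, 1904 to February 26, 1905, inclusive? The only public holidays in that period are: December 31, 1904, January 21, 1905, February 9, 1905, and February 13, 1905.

52 business days

December 13, 1904 is a Tuesday.
From December 13, 1904 to February 26, 1905 is 76 days inclusive.
76 = 7 × 10 + 6, so there are 10 full weeks plus 6 extra days.
Each full week contributes 5 weekdays (Mon–Fri): 10 × 5 = 50.
The 6 extra days are Tuesday, Wednesday, Thursday, Friday, Saturday, Sunday — 4 of them qualify.
Total: 50 + 4 = 54.
Holidays: December 31, 1904 (Sat); January 21, 1905 (Sat); February 9, 1905 (Thu); February 13, 1905 (Mon).
2 of the 4 holidays fall on weekdays; the rest are weekends and were already excluded.
Business days: 54 − 2 = 52.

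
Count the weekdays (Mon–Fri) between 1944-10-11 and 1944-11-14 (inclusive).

1944-10-11 is a Wednesday.
From 1944-10-11 to 1944-11-14 is 35 days inclusive.
35 = 7 × 5, so the span is exactly 5 full weeks.
Each full week contributes 5 weekdays (Mon–Fri): 5 × 5 = 25.

25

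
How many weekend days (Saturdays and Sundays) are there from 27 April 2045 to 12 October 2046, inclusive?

27 April 2045 is a Thursday.
That's 534 days from start to end, counting both.
534 = 7 × 76 + 2, so there are 76 full weeks plus 2 extra days.
Each full week contributes 2 weekend days (Sat, Sun): 76 × 2 = 152.
The 2 extra days are Thu, Fri — none qualify.
Total: 152 + 0 = 152.

152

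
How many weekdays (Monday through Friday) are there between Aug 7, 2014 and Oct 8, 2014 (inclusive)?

Aug 7, 2014 is a Thursday.
From Aug 7, 2014 to Oct 8, 2014 is 63 days inclusive.
63 = 7 × 9, so the span is exactly 9 full weeks.
Each full week contributes 5 weekdays (Mon–Fri): 9 × 5 = 45.

45 weekdays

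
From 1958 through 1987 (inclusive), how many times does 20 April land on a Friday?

4

Day of week of April 20 in each year:
1958: Sun, 1959: Mon, 1960: Wed, 1961: Thu, 1962: Fri ✓, 1963: Sat, 1964: Mon, 1965: Tue, 1966: Wed, 1967: Thu, 1968: Sat, 1969: Sun, 1970: Mon, 1971: Tue, 1972: Thu, 1973: Fri ✓, 1974: Sat, 1975: Sun, 1976: Tue, 1977: Wed, 1978: Thu, 1979: Fri ✓, 1980: Sun, 1981: Mon, 1982: Tue, 1983: Wed, 1984: Fri ✓, 1985: Sat, 1986: Sun, 1987: Mon
Fridays: 1962, 1973, 1979, 1984.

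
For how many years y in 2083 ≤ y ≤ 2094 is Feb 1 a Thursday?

Day of week of February 1 in each year:
2083: Mon, 2084: Tue, 2085: Thu ✓, 2086: Fri, 2087: Sat, 2088: Sun, 2089: Tue, 2090: Wed, 2091: Thu ✓, 2092: Fri, 2093: Sun, 2094: Mon
Thursdays: 2085, 2091.

2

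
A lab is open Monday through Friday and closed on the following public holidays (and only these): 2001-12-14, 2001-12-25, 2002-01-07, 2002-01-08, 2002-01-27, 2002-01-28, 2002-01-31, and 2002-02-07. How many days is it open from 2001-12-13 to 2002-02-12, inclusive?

37

2001-12-13 is a Thursday.
From 2001-12-13 to 2002-02-12 is 62 days inclusive.
62 = 7 × 8 + 6, so there are 8 full weeks plus 6 extra days.
Each full week contributes 5 weekdays (Mon–Fri): 8 × 5 = 40.
The 6 extra days are Thursday, Friday, Saturday, Sunday, Monday, Tuesday — 4 of them qualify.
Total: 40 + 4 = 44.
Holidays: 2001-12-14 (Fri); 2001-12-25 (Tue); 2002-01-07 (Mon); 2002-01-08 (Tue); 2002-01-27 (Sun); 2002-01-28 (Mon); 2002-01-31 (Thu); 2002-02-07 (Thu).
7 of the 8 holidays fall on weekdays; the rest are weekends and were already excluded.
Business days: 44 − 7 = 37.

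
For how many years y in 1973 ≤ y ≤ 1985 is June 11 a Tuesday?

Day of week of June 11 in each year:
1973: Mon, 1974: Tue ✓, 1975: Wed, 1976: Fri, 1977: Sat, 1978: Sun, 1979: Mon, 1980: Wed, 1981: Thu, 1982: Fri, 1983: Sat, 1984: Mon, 1985: Tue ✓
Tuesdays: 1974, 1985.

2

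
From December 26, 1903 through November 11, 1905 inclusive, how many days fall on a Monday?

December 26, 1903 is a Saturday.
From December 26, 1903 to November 11, 1905 is 687 days inclusive.
687 = 7 × 98 + 1, so there are 98 full weeks plus 1 extra day.
Each full week contributes one Monday: 98 so far.
The 1 extra day is Saturday — none qualify.
Total: 98 + 0 = 98.

98 Mondays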